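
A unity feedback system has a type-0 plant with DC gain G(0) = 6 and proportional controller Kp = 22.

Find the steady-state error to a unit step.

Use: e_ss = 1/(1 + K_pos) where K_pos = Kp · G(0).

K_pos = Kp · G(0) = 22 × 6 = 132. e_ss = 1/(1 + 132) = 0.0075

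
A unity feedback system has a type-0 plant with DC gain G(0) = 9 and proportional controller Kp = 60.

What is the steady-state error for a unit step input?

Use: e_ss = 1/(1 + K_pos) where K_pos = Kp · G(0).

K_pos = Kp · G(0) = 60 × 9 = 540. e_ss = 1/(1 + 540) = 0.0018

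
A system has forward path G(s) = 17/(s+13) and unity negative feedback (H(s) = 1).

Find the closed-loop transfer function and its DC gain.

T(s) = G/(1+GH) = [17/(s+13)] / [1 + 17/(s+13)] = 17/(s+13+17) = 17/(s+30). DC gain = 17/30 = 0.5667.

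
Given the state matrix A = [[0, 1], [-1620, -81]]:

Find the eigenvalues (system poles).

det(A - λI) = λ² - (-81)λ + 1620 = (λ - (-36))(λ - (-45)). Eigenvalues: -36, -45.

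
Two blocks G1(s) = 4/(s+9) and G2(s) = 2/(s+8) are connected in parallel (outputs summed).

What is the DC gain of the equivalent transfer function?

Parallel: G_eq = G1 + G2. DC gain = G1(0) + G2(0) = 4/9 + 2/8 = 0.4444 + 0.25 = 0.6944.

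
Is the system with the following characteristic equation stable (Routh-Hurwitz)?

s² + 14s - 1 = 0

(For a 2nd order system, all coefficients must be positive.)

Coefficients: 1, 14, -1. c=-1 not positive, so system is unstable.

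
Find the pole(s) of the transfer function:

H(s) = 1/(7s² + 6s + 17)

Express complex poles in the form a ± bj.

Discriminant = 6² - 4×7×17 = 36 - 476 = -440 < 0, so the poles are a complex conjugate pair s = (-6 ± j√440)/(2×7). Real part = -6/(2×7) = -6/14 ≈ -0.4286; imaginary part = ±√440/(2×7) ≈ 1.4983. Poles: s = -0.4286 ± 1.4983j.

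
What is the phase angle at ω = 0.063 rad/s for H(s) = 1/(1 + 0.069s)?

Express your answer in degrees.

Phase = -arctan(ωτ) = -arctan(0.063 × 0.069) = -0.2°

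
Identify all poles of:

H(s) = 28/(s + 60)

Pole is where denominator = 0: s + 60 = 0, so s = -60.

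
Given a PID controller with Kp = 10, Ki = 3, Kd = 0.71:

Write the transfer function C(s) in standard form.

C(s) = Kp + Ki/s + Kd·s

Substituting values: C(s) = 10 + 3/s + 0.71s = (0.71s² + 10s + 3)/s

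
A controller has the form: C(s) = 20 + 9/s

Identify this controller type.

This is a Proportional-Integral (PI) controller.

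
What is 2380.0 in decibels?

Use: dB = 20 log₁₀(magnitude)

dB = 20 log₁₀(2380.0) = 67.5 dB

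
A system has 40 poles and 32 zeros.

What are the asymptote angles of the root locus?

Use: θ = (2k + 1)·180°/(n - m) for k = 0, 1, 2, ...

n - m = 40 - 32 = 8. Angles: θk = (2k + 1)·180°/8 = 22.5°, 67.5°, 112.5°, 157.5°, 202.5°, 247.5°, 292.5°, 337.5°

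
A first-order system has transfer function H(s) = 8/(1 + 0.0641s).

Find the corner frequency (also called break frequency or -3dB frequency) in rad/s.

Corner frequency = 1/τ = 1/0.0641 = 15.601 rad/s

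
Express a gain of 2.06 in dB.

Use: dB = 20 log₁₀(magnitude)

dB = 20 log₁₀(2.06) = 6.3 dB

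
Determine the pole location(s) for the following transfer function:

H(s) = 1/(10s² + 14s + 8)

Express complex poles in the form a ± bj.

Discriminant = 14² - 4×10×8 = 196 - 320 = -124 < 0, so the poles are a complex conjugate pair s = (-14 ± j√124)/(2×10). Real part = -14/(2×10) = -14/20 = -0.7; imaginary part = ±√124/(2×10) ≈ 0.5568. Poles: s = -0.7 ± 0.5568j.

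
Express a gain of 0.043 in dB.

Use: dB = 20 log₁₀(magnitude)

dB = 20 log₁₀(0.043) = -27.3 dB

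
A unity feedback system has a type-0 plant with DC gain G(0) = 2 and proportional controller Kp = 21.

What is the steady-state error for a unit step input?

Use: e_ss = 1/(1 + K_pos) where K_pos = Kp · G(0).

K_pos = Kp · G(0) = 21 × 2 = 42. e_ss = 1/(1 + 42) = 0.0233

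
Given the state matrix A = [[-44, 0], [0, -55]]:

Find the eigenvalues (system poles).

For diagonal matrix, eigenvalues are diagonal entries: λ₁ = -44, λ₂ = -55.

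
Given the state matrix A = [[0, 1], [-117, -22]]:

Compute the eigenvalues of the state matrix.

det(A - λI) = λ² - (-22)λ + 117 = (λ - (-9))(λ - (-13)). Eigenvalues: -9, -13.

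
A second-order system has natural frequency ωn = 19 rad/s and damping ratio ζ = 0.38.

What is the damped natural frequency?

ωd = ωn√(1 - ζ²) = 19√(1 - 0.38²) = 17.57 rad/s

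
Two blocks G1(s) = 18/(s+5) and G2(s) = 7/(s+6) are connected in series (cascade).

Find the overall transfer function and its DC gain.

Series: multiply transfer functions. G_eq = 18/(s+5) × 7/(s+6) = 126/((s+5)(s+6)). DC gain = 126/(5×6) = 4.2.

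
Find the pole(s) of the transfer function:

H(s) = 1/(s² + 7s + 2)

Discriminant = 7² - 4×1×2 = 49 - 8 = 41 > 0, so two distinct real poles. Using quadratic formula: s = (-7 ± √41)/(2×1) = (-7 ± √41)/2, with √41 ≈ 6.4031. s₁ ≈ -0.2984, s₂ ≈ -6.7016. Poles: s₁ = -0.2984, s₂ = -6.7016.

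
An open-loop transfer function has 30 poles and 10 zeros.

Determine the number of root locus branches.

Root locus has n branches where n = number of poles = 30.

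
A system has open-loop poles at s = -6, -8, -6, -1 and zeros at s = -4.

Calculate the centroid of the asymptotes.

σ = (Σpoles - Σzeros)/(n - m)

σ = (Σpoles - Σzeros)/(n - m) = (-21 - (-4))/(4 - 1) = -17/3 = -5.67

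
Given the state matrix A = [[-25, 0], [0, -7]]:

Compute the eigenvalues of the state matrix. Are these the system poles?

For diagonal matrix, eigenvalues are diagonal entries: λ₁ = -25, λ₂ = -7. Eigenvalues of A = system poles.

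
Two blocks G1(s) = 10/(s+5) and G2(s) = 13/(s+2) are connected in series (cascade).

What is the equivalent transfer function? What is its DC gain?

Series: multiply transfer functions. G_eq = 10/(s+5) × 13/(s+2) = 130/((s+5)(s+2)). DC gain = 130/(5×2) = 13.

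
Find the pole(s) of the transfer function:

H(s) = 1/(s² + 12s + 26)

Discriminant = 12² - 4×1×26 = 144 - 104 = 40 > 0, so two distinct real poles. Using quadratic formula: s = (-12 ± √40)/(2×1) = (-12 ± √40)/2, with √40 ≈ 6.3246. s₁ ≈ -2.8377, s₂ ≈ -9.1623. Poles: s₁ = -2.8377, s₂ = -9.1623.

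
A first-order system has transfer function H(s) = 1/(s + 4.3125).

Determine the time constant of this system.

For H(s) = 1/(s + 1/τ), the pole is at -1/τ = -4.3125, so τ = 1/4.3125 = 0.2319 s.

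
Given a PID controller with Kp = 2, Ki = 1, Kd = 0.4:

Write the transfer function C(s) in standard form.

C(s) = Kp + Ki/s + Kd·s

Substituting values: C(s) = 2 + 1/s + 0.4s = (0.4s² + 2s + 1)/s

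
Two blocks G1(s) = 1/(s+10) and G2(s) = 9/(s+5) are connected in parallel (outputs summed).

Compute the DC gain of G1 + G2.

Parallel: G_eq = G1 + G2. DC gain = G1(0) + G2(0) = 1/10 + 9/5 = 0.1 + 1.8 = 1.9.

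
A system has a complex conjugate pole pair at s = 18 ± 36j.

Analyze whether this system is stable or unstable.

Real part of poles is 18 (> 0, right half-plane). Unstable.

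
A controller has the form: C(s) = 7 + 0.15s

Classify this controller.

This is a Proportional-Derivative (PD) controller.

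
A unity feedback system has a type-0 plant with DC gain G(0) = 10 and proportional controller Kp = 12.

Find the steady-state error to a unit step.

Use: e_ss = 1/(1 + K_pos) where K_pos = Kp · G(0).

K_pos = Kp · G(0) = 12 × 10 = 120. e_ss = 1/(1 + 120) = 0.0083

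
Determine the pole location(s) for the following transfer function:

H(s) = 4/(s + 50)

Pole is where denominator = 0: s + 50 = 0, so s = -50.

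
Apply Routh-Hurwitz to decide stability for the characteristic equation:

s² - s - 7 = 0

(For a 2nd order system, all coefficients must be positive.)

Coefficients: 1, -1, -7. b=-1, c=-7 not positive, so system is unstable.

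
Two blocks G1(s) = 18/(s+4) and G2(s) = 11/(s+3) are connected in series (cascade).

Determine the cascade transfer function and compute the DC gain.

Series: multiply transfer functions. G_eq = 18/(s+4) × 11/(s+3) = 198/((s+4)(s+3)). DC gain = 198/(4×3) = 16.5.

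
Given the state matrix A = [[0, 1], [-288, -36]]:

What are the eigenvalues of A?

det(A - λI) = λ² - (-36)λ + 288 = (λ - (-12))(λ - (-24)). Eigenvalues: -12, -24.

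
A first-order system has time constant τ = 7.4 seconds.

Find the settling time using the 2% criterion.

For first-order system, 2% settling time ≈ 4τ = 4 × 7.4 = 29.6 s.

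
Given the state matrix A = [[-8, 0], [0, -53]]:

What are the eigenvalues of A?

For diagonal matrix, eigenvalues are diagonal entries: λ₁ = -8, λ₂ = -53.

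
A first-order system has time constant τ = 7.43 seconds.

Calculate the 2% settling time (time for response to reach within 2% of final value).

For first-order system, 2% settling time ≈ 4τ = 4 × 7.43 = 29.72 s.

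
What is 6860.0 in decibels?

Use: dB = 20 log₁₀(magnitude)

dB = 20 log₁₀(6860.0) = 76.7 dB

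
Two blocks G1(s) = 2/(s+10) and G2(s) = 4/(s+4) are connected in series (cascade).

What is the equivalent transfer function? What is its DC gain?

Series: multiply transfer functions. G_eq = 2/(s+10) × 4/(s+4) = 8/((s+10)(s+4)). DC gain = 8/(10×4) = 0.2.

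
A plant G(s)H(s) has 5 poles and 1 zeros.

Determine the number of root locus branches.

Root locus has n branches where n = number of poles = 5.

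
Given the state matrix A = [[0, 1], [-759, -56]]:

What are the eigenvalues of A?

det(A - λI) = λ² - (-56)λ + 759 = (λ - (-33))(λ - (-23)). Eigenvalues: -33, -23.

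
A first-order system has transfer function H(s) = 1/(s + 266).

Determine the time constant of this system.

For H(s) = 1/(s + 1/τ), the pole is at -1/τ = -266, so τ = 1/266 = 0.0038 s.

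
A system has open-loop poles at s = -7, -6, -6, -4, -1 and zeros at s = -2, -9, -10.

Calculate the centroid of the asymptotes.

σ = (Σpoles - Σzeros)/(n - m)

σ = (Σpoles - Σzeros)/(n - m) = (-24 - (-21))/(5 - 3) = -3/2 = -1.5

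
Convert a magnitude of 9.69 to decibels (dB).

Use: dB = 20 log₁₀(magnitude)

dB = 20 log₁₀(9.69) = 19.7 dB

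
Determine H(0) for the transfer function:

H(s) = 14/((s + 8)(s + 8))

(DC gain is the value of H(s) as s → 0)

DC gain = H(0) = 14/(8 × 8) = 14/64 = 0.21875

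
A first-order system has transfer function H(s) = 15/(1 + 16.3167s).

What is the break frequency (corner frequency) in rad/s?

Corner frequency = 1/τ = 1/16.3167 = 0.061 rad/s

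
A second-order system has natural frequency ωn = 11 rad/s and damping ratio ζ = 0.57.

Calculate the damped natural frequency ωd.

ωd = ωn√(1 - ζ²) = 11√(1 - 0.57²) = 9.04 rad/s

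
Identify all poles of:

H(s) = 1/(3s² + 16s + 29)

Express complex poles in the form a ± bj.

Discriminant = 16² - 4×3×29 = 256 - 348 = -92 < 0, so the poles are a complex conjugate pair s = (-16 ± j√92)/(2×3). Real part = -16/(2×3) = -16/6 ≈ -2.6667; imaginary part = ±√92/(2×3) ≈ 1.5986. Poles: s = -2.6667 ± 1.5986j.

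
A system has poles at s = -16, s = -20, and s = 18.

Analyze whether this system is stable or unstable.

Pole(s) at s = 18 are not in the left half-plane. System is unstable.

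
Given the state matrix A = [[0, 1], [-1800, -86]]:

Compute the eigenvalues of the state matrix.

det(A - λI) = λ² - (-86)λ + 1800 = (λ - (-50))(λ - (-36)). Eigenvalues: -50, -36.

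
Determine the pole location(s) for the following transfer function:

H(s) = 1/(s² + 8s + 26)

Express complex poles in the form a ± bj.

Discriminant = 8² - 4×1×26 = 64 - 104 = -40 < 0, so the poles are a complex conjugate pair s = (-8 ± j√40)/(2×1). Real part = -8/(2×1) = -8/2 = -4; imaginary part = ±√40/(2×1) ≈ 3.1623. Poles: s = -4 ± 3.1623j.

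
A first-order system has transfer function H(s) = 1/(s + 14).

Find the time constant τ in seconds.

For H(s) = 1/(s + 1/τ), the pole is at -1/τ = -14, so τ = 1/14 = 0.0714 s.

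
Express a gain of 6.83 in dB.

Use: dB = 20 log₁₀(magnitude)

dB = 20 log₁₀(6.83) = 16.7 dB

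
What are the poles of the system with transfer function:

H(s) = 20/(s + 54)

Pole is where denominator = 0: s + 54 = 0, so s = -54.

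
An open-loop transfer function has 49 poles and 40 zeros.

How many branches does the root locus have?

Root locus has n branches where n = number of poles = 49.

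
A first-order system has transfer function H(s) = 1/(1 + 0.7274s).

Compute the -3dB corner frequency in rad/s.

Corner frequency = 1/τ = 1/0.7274 = 1.375 rad/s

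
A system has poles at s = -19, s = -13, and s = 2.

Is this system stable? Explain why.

Pole(s) at s = 2 are not in the left half-plane. System is unstable.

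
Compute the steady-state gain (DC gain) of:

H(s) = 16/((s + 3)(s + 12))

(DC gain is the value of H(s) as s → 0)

DC gain = H(0) = 16/(3 × 12) = 16/36 = 0.4444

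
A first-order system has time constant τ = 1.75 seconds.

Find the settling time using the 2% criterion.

For first-order system, 2% settling time ≈ 4τ = 4 × 1.75 = 7.0 s.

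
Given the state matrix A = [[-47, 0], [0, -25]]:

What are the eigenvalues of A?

For diagonal matrix, eigenvalues are diagonal entries: λ₁ = -47, λ₂ = -25.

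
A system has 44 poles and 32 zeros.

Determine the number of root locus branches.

Root locus has n branches where n = number of poles = 44.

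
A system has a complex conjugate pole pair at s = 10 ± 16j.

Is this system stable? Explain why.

Real part of poles is 10 (> 0, right half-plane). Unstable.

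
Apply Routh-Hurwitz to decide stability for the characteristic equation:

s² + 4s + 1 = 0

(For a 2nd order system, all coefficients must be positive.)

Coefficients: 1, 4, 1. All positive, so system is stable.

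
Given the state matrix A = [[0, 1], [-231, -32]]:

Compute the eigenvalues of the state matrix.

det(A - λI) = λ² - (-32)λ + 231 = (λ - (-21))(λ - (-11)). Eigenvalues: -21, -11.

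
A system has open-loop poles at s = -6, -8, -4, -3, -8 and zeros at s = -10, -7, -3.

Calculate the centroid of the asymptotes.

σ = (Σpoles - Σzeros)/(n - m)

σ = (Σpoles - Σzeros)/(n - m) = (-29 - (-20))/(5 - 3) = -9/2 = -4.5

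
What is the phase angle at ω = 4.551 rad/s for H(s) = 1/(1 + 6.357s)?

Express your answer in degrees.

Phase = -arctan(ωτ) = -arctan(4.551 × 6.357) = -88.0°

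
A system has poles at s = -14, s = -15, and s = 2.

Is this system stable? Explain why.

Pole(s) at s = 2 are not in the left half-plane. System is unstable.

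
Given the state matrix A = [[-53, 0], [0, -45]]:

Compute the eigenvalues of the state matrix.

For diagonal matrix, eigenvalues are diagonal entries: λ₁ = -53, λ₂ = -45.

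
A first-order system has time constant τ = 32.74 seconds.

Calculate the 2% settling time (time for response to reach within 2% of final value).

For first-order system, 2% settling time ≈ 4τ = 4 × 32.74 = 130.96 s.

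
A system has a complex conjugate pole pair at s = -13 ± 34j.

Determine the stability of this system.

Real part of poles is -13 (< 0, left half-plane). Stable.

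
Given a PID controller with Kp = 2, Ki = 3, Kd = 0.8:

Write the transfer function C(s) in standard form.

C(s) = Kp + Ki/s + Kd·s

Substituting values: C(s) = 2 + 3/s + 0.8s = (0.8s² + 2s + 3)/s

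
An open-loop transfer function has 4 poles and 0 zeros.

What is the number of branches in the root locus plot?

Root locus has n branches where n = number of poles = 4.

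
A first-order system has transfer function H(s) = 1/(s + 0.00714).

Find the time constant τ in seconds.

For H(s) = 1/(s + 1/τ), the pole is at -1/τ = -0.00714, so τ = 1/0.00714 = 140.1 s.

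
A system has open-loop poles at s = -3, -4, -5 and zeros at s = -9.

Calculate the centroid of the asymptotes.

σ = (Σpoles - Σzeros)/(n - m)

σ = (Σpoles - Σzeros)/(n - m) = (-12 - (-9))/(3 - 1) = -3/2 = -1.5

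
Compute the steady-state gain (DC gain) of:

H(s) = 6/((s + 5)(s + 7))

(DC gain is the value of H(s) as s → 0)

DC gain = H(0) = 6/(5 × 7) = 6/35 = 0.1714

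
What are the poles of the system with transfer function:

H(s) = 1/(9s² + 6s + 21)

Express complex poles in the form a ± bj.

Discriminant = 6² - 4×9×21 = 36 - 756 = -720 < 0, so the poles are a complex conjugate pair s = (-6 ± j√720)/(2×9). Real part = -6/(2×9) = -6/18 ≈ -0.3333; imaginary part = ±√720/(2×9) ≈ 1.4907. Poles: s = -0.3333 ± 1.4907j.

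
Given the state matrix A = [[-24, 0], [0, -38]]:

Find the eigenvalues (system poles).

For diagonal matrix, eigenvalues are diagonal entries: λ₁ = -24, λ₂ = -38.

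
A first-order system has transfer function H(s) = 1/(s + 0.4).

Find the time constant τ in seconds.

For H(s) = 1/(s + 1/τ), the pole is at -1/τ = -0.4, so τ = 1/0.4 = 2.5 s.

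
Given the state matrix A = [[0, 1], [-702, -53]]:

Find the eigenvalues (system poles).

det(A - λI) = λ² - (-53)λ + 702 = (λ - (-26))(λ - (-27)). Eigenvalues: -26, -27.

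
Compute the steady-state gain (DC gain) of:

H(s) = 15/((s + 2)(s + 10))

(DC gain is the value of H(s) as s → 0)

DC gain = H(0) = 15/(2 × 10) = 15/20 = 0.75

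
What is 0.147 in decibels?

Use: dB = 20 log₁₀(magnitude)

dB = 20 log₁₀(0.147) = -16.7 dB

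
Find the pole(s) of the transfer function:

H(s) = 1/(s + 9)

Pole is where denominator = 0: s + 9 = 0, so s = -9.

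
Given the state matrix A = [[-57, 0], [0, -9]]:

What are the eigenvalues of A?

For diagonal matrix, eigenvalues are diagonal entries: λ₁ = -57, λ₂ = -9.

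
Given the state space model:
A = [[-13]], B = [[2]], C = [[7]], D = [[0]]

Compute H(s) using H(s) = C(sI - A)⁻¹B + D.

(sI - A)⁻¹ = 1/(s + 13). H(s) = 7 × 2/(s + 13) + 0 = 14/(s + 13).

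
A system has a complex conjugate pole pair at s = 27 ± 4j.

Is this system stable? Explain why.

Real part of poles is 27 (> 0, right half-plane). Unstable.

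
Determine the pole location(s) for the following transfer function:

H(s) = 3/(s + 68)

Pole is where denominator = 0: s + 68 = 0, so s = -68.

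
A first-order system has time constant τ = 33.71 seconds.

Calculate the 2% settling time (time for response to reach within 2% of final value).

For first-order system, 2% settling time ≈ 4τ = 4 × 33.71 = 134.84 s.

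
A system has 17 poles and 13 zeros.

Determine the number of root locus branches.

Root locus has n branches where n = number of poles = 17.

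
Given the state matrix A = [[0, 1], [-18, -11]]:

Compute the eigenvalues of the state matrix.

det(A - λI) = λ² - (-11)λ + 18 = (λ - (-2))(λ - (-9)). Eigenvalues: -2, -9.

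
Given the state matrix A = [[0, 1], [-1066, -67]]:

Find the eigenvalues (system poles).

det(A - λI) = λ² - (-67)λ + 1066 = (λ - (-41))(λ - (-26)). Eigenvalues: -41, -26.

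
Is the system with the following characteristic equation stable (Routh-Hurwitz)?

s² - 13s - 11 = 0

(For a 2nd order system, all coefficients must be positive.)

Coefficients: 1, -13, -11. b=-13, c=-11 not positive, so system is unstable.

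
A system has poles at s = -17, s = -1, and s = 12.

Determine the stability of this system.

Pole(s) at s = 12 are not in the left half-plane. System is unstable.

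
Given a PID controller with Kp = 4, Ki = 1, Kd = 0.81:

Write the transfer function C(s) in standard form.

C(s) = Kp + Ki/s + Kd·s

Substituting values: C(s) = 4 + 1/s + 0.81s = (0.81s² + 4s + 1)/s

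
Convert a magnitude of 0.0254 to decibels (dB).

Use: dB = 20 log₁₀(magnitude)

dB = 20 log₁₀(0.0254) = -31.9 dB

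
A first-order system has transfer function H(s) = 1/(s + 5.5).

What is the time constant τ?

For H(s) = 1/(s + 1/τ), the pole is at -1/τ = -5.5, so τ = 1/5.5 = 0.1818 s.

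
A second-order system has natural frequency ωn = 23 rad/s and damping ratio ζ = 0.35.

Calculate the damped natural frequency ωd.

ωd = ωn√(1 - ζ²) = 23√(1 - 0.35²) = 21.55 rad/s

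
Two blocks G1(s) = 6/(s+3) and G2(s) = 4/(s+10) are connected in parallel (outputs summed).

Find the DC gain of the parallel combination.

Parallel: G_eq = G1 + G2. DC gain = G1(0) + G2(0) = 6/3 + 4/10 = 2 + 0.4 = 2.4.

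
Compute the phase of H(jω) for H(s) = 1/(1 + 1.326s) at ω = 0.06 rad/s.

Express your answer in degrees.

Phase = -arctan(ωτ) = -arctan(0.06 × 1.326) = -4.5°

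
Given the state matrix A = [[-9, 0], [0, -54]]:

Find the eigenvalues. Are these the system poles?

For diagonal matrix, eigenvalues are diagonal entries: λ₁ = -9, λ₂ = -54. Eigenvalues of A = system poles.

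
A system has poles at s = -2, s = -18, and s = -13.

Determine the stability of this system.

All poles are in the left half-plane. System is stable.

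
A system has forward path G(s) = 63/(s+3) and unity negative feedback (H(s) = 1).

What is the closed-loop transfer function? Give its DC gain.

T(s) = G/(1+GH) = [63/(s+3)] / [1 + 63/(s+3)] = 63/(s+3+63) = 63/(s+66). DC gain = 63/66 = 0.9545.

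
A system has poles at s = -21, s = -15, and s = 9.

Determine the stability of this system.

Pole(s) at s = 9 are not in the left half-plane. System is unstable.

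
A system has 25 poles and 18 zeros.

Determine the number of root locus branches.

Root locus has n branches where n = number of poles = 25.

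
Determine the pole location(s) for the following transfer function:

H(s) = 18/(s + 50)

Pole is where denominator = 0: s + 50 = 0, so s = -50.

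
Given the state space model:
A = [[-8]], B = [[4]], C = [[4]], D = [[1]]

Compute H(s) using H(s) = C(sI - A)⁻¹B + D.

(sI - A)⁻¹ = 1/(s + 8). H(s) = 4×4/(s + 8) + 1 = (s + 24)/(s + 8).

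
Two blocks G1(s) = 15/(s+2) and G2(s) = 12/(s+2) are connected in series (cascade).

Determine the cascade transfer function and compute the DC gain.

Series: multiply transfer functions. G_eq = 15/(s+2) × 12/(s+2) = 180/((s+2)(s+2)). DC gain = 180/(2×2) = 45.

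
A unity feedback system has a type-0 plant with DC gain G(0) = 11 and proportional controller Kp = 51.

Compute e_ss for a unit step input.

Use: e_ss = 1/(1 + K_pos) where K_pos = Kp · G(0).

K_pos = Kp · G(0) = 51 × 11 = 561. e_ss = 1/(1 + 561) = 0.0018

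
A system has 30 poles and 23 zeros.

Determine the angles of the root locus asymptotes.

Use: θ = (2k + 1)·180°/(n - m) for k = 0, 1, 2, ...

n - m = 30 - 23 = 7. Angles: θk = (2k + 1)·180°/7 = 25.71°, 77.14°, 128.57°, 180°, 231.43°, 282.86°, 334.29°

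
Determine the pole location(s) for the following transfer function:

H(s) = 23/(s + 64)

Pole is where denominator = 0: s + 64 = 0, so s = -64.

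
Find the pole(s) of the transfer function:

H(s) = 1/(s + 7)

Pole is where denominator = 0: s + 7 = 0, so s = -7.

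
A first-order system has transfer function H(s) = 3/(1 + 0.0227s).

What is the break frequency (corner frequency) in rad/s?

Corner frequency = 1/τ = 1/0.0227 = 44.053 rad/s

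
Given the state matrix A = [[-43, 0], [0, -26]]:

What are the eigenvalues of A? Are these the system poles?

For diagonal matrix, eigenvalues are diagonal entries: λ₁ = -43, λ₂ = -26. Eigenvalues of A = system poles.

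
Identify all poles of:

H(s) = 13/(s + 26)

Pole is where denominator = 0: s + 26 = 0, so s = -26.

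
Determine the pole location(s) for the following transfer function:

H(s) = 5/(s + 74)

Pole is where denominator = 0: s + 74 = 0, so s = -74.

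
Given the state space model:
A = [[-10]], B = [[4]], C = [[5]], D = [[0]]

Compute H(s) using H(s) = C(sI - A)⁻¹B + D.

(sI - A)⁻¹ = 1/(s + 10). H(s) = 5 × 4/(s + 10) + 0 = 20/(s + 10).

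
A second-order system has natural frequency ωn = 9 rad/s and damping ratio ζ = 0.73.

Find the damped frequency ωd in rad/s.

ωd = ωn√(1 - ζ²) = 9√(1 - 0.73²) = 6.15 rad/s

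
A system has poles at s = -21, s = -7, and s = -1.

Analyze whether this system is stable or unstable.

All poles are in the left half-plane. System is stable.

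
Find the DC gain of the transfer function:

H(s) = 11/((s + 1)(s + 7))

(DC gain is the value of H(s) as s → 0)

DC gain = H(0) = 11/(1 × 7) = 11/7 = 1.5714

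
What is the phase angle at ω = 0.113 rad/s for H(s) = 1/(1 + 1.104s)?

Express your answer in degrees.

Phase = -arctan(ωτ) = -arctan(0.113 × 1.104) = -7.1°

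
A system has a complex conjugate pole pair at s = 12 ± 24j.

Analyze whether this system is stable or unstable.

Real part of poles is 12 (> 0, right half-plane). Unstable.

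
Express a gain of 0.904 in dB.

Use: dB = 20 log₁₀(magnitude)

dB = 20 log₁₀(0.904) = -0.9 dB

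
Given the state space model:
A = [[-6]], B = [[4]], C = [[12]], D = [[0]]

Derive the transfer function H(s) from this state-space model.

(sI - A)⁻¹ = 1/(s + 6). H(s) = 12 × 4/(s + 6) + 0 = 48/(s + 6).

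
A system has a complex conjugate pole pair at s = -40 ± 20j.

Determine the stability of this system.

Real part of poles is -40 (< 0, left half-plane). Stable.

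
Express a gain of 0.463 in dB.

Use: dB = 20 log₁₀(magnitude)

dB = 20 log₁₀(0.463) = -6.7 dB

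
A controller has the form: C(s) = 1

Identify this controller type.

This is a Proportional (P) controller.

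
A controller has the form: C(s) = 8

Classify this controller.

This is a Proportional (P) controller.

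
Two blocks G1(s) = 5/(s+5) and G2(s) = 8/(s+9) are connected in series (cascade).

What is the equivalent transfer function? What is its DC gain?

Series: multiply transfer functions. G_eq = 5/(s+5) × 8/(s+9) = 40/((s+5)(s+9)). DC gain = 40/(5×9) = 0.8889.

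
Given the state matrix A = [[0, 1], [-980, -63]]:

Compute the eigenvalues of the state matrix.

det(A - λI) = λ² - (-63)λ + 980 = (λ - (-35))(λ - (-28)). Eigenvalues: -35, -28.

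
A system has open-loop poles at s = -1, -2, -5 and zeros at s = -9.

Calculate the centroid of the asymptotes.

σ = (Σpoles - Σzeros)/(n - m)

σ = (Σpoles - Σzeros)/(n - m) = (-8 - (-9))/(3 - 1) = 1/2 = 0.5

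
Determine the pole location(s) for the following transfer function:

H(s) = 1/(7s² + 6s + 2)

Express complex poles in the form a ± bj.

Discriminant = 6² - 4×7×2 = 36 - 56 = -20 < 0, so the poles are a complex conjugate pair s = (-6 ± j√20)/(2×7). Real part = -6/(2×7) = -6/14 ≈ -0.4286; imaginary part = ±√20/(2×7) ≈ 0.3194. Poles: s = -0.4286 ± 0.3194j.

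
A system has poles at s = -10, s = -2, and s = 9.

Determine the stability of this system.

Pole(s) at s = 9 are not in the left half-plane. System is unstable.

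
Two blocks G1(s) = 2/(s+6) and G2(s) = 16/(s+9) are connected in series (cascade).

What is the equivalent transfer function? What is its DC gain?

Series: multiply transfer functions. G_eq = 2/(s+6) × 16/(s+9) = 32/((s+6)(s+9)). DC gain = 32/(6×9) = 0.5926.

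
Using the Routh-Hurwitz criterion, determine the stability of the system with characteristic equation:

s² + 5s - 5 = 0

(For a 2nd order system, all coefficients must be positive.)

Coefficients: 1, 5, -5. c=-5 not positive, so system is unstable.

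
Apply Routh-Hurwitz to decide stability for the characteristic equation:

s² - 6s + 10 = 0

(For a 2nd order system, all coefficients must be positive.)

Coefficients: 1, -6, 10. b=-6 not positive, so system is unstable.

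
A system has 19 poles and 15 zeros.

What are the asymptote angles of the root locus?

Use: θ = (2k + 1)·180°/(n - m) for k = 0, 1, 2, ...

n - m = 19 - 15 = 4. Angles: θk = (2k + 1)·180°/4 = 45°, 135°, 225°, 315°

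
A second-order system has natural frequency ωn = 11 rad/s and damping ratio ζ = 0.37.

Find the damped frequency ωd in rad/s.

ωd = ωn√(1 - ζ²) = 11√(1 - 0.37²) = 10.22 rad/s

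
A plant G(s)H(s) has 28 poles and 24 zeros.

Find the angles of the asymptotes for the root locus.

n - m = 28 - 24 = 4. Angles: θk = (2k + 1)·180°/4 = 45°, 135°, 225°, 315°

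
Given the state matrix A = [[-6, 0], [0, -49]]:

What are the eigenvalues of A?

For diagonal matrix, eigenvalues are diagonal entries: λ₁ = -6, λ₂ = -49.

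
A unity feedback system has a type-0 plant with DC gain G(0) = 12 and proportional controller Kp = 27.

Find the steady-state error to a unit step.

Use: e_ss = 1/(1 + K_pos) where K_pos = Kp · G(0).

K_pos = Kp · G(0) = 27 × 12 = 324. e_ss = 1/(1 + 324) = 0.0031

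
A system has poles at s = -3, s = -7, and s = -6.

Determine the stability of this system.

All poles are in the left half-plane. System is stable.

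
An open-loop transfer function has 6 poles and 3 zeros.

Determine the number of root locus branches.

Root locus has n branches where n = number of poles = 6.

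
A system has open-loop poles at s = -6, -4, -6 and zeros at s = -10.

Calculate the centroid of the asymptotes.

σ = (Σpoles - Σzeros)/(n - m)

σ = (Σpoles - Σzeros)/(n - m) = (-16 - (-10))/(3 - 1) = -6/2 = -3.0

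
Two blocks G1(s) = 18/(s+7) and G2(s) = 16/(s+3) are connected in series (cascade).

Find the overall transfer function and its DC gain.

Series: multiply transfer functions. G_eq = 18/(s+7) × 16/(s+3) = 288/((s+7)(s+3)). DC gain = 288/(7×3) = 13.7143.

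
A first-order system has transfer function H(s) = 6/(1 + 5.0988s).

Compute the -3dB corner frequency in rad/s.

Corner frequency = 1/τ = 1/5.0988 = 0.196 rad/s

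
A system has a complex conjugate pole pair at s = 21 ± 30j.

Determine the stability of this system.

Real part of poles is 21 (> 0, right half-plane). Unstable.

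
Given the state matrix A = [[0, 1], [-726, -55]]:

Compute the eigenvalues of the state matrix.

det(A - λI) = λ² - (-55)λ + 726 = (λ - (-33))(λ - (-22)). Eigenvalues: -33, -22.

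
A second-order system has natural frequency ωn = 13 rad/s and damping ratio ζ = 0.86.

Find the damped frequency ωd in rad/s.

ωd = ωn√(1 - ζ²) = 13√(1 - 0.86²) = 6.63 rad/s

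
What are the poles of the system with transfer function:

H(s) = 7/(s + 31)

Pole is where denominator = 0: s + 31 = 0, so s = -31.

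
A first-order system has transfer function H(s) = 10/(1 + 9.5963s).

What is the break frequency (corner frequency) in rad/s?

Corner frequency = 1/τ = 1/9.5963 = 0.104 rad/s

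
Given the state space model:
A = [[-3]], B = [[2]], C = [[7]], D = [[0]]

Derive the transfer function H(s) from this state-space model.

(sI - A)⁻¹ = 1/(s + 3). H(s) = 7 × 2/(s + 3) + 0 = 14/(s + 3).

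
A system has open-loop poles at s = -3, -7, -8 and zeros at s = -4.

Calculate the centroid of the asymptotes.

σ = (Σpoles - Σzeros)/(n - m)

σ = (Σpoles - Σzeros)/(n - m) = (-18 - (-4))/(3 - 1) = -14/2 = -7.0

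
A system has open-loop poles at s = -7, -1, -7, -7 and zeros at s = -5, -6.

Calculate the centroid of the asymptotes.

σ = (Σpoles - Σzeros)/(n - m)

σ = (Σpoles - Σzeros)/(n - m) = (-22 - (-11))/(4 - 2) = -11/2 = -5.5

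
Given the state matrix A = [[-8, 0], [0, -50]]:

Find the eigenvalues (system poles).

For diagonal matrix, eigenvalues are diagonal entries: λ₁ = -8, λ₂ = -50.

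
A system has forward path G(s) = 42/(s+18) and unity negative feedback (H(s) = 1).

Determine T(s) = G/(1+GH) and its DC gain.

T(s) = G/(1+GH) = [42/(s+18)] / [1 + 42/(s+18)] = 42/(s+18+42) = 42/(s+60). DC gain = 42/60 = 0.7.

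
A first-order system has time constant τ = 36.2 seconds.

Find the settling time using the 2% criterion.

For first-order system, 2% settling time ≈ 4τ = 4 × 36.2 = 144.8 s.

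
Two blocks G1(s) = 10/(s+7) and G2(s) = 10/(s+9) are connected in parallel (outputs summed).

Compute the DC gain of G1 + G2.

Parallel: G_eq = G1 + G2. DC gain = G1(0) + G2(0) = 10/7 + 10/9 = 1.4286 + 1.1111 = 2.5397.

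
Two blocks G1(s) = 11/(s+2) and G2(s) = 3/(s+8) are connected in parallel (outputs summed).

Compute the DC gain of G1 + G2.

Parallel: G_eq = G1 + G2. DC gain = G1(0) + G2(0) = 11/2 + 3/8 = 5.5 + 0.375 = 5.875.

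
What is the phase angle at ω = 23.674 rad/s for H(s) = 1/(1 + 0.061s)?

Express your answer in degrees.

Phase = -arctan(ωτ) = -arctan(23.674 × 0.061) = -55.3°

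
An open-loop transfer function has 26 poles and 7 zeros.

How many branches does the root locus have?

Root locus has n branches where n = number of poles = 26.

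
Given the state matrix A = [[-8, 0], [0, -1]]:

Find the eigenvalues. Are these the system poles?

For diagonal matrix, eigenvalues are diagonal entries: λ₁ = -8, λ₂ = -1. Eigenvalues of A = system poles.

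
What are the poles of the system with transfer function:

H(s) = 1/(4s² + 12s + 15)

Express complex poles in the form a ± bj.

Discriminant = 12² - 4×4×15 = 144 - 240 = -96 < 0, so the poles are a complex conjugate pair s = (-12 ± j√96)/(2×4). Real part = -12/(2×4) = -12/8 = -1.5; imaginary part = ±√96/(2×4) ≈ 1.2247. Poles: s = -1.5 ± 1.2247j.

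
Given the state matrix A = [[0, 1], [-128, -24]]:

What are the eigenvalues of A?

det(A - λI) = λ² - (-24)λ + 128 = (λ - (-16))(λ - (-8)). Eigenvalues: -16, -8.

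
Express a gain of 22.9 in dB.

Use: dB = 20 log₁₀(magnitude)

dB = 20 log₁₀(22.9) = 27.2 dB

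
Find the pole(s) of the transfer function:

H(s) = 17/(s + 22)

Pole is where denominator = 0: s + 22 = 0, so s = -22.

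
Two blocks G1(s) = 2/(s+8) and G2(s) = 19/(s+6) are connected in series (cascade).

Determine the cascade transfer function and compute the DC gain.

Series: multiply transfer functions. G_eq = 2/(s+8) × 19/(s+6) = 38/((s+8)(s+6)). DC gain = 38/(8×6) = 0.7917.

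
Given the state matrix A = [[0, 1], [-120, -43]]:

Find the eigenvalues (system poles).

det(A - λI) = λ² - (-43)λ + 120 = (λ - (-3))(λ - (-40)). Eigenvalues: -3, -40.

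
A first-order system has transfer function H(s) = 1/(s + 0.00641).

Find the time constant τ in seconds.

For H(s) = 1/(s + 1/τ), the pole is at -1/τ = -0.00641, so τ = 1/0.00641 = 156 s.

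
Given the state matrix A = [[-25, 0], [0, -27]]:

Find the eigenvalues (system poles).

For diagonal matrix, eigenvalues are diagonal entries: λ₁ = -25, λ₂ = -27.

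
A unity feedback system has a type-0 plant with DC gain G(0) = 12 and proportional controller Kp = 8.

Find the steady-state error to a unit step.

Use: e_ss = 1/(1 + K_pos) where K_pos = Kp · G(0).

K_pos = Kp · G(0) = 8 × 12 = 96. e_ss = 1/(1 + 96) = 0.0103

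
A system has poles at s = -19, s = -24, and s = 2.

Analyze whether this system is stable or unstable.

Pole(s) at s = 2 are not in the left half-plane. System is unstable.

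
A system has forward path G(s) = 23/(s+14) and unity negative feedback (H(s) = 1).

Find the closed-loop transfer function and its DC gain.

T(s) = G/(1+GH) = [23/(s+14)] / [1 + 23/(s+14)] = 23/(s+14+23) = 23/(s+37). DC gain = 23/37 = 0.6216.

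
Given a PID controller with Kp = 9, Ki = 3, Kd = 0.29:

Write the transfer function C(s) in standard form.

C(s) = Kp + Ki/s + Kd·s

Substituting values: C(s) = 9 + 3/s + 0.29s = (0.29s² + 9s + 3)/s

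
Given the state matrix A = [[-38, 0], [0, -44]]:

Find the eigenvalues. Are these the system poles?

For diagonal matrix, eigenvalues are diagonal entries: λ₁ = -38, λ₂ = -44. Eigenvalues of A = system poles.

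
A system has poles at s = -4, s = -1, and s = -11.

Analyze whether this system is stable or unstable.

All poles are in the left half-plane. System is stable.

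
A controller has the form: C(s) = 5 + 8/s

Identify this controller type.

This is a Proportional-Integral (PI) controller.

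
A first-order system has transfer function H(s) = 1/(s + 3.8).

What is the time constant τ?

For H(s) = 1/(s + 1/τ), the pole is at -1/τ = -3.8, so τ = 1/3.8 = 0.2632 s.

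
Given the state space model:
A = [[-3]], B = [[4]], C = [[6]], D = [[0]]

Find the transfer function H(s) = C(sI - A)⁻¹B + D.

(sI - A)⁻¹ = 1/(s + 3). H(s) = 6 × 4/(s + 3) + 0 = 24/(s + 3).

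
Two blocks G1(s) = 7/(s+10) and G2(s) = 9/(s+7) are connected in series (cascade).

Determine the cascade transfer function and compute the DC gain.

Series: multiply transfer functions. G_eq = 7/(s+10) × 9/(s+7) = 63/((s+10)(s+7)). DC gain = 63/(10×7) = 0.9.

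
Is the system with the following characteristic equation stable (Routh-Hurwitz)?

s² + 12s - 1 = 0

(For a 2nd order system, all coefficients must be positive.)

Coefficients: 1, 12, -1. c=-1 not positive, so system is unstable.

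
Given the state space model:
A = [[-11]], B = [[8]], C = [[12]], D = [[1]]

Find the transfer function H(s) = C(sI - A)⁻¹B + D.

(sI - A)⁻¹ = 1/(s + 11). H(s) = 12×8/(s + 11) + 1 = (s + 107)/(s + 11).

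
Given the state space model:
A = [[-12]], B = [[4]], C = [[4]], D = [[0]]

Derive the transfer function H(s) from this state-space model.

(sI - A)⁻¹ = 1/(s + 12). H(s) = 4 × 4/(s + 12) + 0 = 16/(s + 12).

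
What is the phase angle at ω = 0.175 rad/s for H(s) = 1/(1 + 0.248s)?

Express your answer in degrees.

Phase = -arctan(ωτ) = -arctan(0.175 × 0.248) = -2.5°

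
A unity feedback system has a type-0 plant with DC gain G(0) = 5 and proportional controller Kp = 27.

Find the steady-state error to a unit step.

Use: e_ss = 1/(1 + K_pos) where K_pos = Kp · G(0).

K_pos = Kp · G(0) = 27 × 5 = 135. e_ss = 1/(1 + 135) = 0.0074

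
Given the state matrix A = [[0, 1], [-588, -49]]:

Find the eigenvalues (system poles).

det(A - λI) = λ² - (-49)λ + 588 = (λ - (-28))(λ - (-21)). Eigenvalues: -28, -21.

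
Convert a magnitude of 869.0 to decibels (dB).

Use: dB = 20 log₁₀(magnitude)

dB = 20 log₁₀(869.0) = 58.8 dB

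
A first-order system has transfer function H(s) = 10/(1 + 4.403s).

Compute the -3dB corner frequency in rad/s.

Corner frequency = 1/τ = 1/4.403 = 0.227 rad/s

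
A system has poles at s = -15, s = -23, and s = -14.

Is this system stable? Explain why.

All poles are in the left half-plane. System is stable.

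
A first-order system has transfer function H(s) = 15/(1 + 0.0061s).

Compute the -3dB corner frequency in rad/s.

Corner frequency = 1/τ = 1/0.0061 = 163.934 rad/s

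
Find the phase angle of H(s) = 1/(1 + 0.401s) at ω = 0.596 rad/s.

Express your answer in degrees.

Phase = -arctan(ωτ) = -arctan(0.596 × 0.401) = -13.4°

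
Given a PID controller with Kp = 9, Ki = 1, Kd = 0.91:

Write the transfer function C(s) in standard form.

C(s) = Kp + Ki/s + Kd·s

Substituting values: C(s) = 9 + 1/s + 0.91s = (0.91s² + 9s + 1)/s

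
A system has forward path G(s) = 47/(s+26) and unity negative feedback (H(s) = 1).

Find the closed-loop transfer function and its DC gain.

T(s) = G/(1+GH) = [47/(s+26)] / [1 + 47/(s+26)] = 47/(s+26+47) = 47/(s+73). DC gain = 47/73 = 0.6438.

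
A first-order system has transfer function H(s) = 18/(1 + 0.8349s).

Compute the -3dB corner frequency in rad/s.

Corner frequency = 1/τ = 1/0.8349 = 1.198 rad/s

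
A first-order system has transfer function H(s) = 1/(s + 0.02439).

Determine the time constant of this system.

For H(s) = 1/(s + 1/τ), the pole is at -1/τ = -0.02439, so τ = 1/0.02439 = 41 s.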